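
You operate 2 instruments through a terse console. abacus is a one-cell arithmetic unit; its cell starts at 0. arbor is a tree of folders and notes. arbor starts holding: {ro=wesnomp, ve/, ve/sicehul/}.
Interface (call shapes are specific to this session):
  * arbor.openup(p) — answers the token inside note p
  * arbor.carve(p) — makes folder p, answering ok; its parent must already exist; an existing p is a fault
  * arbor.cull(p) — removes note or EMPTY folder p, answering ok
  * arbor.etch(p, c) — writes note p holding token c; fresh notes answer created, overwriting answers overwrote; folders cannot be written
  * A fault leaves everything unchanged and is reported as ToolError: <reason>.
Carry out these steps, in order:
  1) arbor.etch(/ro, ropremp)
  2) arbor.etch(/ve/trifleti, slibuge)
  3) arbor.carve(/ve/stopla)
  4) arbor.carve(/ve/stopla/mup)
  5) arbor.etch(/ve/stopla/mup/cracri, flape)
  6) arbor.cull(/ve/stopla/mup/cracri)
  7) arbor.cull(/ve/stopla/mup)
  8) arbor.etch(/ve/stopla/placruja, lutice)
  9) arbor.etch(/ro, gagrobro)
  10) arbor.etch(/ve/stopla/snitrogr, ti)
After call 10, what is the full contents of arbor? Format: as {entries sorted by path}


> etch p: /ro c: ropremp
:: overwrote
> etch p: /ve/trifleti c: slibuge
:: created
> carve p: /ve/stopla
:: ok
> carve p: /ve/stopla/mup
:: ok
> etch p: /ve/stopla/mup/cracri c: flape
:: created
> cull p: /ve/stopla/mup/cracri
:: ok
> cull p: /ve/stopla/mup
:: ok
> etch p: /ve/stopla/placruja c: lutice
:: created
> etch p: /ro c: gagrobro
:: overwrote
> etch p: /ve/stopla/snitrogr c: ti
:: created

Answer: {ro=gagrobro, ve/, ve/sicehul/, ve/stopla/, ve/stopla/placruja=lutice, ve/stopla/snitrogr=ti, ve/trifleti=slibuge}


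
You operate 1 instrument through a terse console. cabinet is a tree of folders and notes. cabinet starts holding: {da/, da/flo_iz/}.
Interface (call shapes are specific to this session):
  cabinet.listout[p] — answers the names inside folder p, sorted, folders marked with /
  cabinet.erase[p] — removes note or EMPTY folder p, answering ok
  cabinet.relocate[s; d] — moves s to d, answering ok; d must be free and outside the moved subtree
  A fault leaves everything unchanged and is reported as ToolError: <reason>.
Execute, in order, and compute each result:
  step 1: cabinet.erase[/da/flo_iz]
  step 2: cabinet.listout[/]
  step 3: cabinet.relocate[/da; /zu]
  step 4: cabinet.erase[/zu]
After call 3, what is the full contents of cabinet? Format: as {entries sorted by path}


Answer: {zu/}

Derivation:
>>> erase p→/da/flo_iz
= ok
>>> listout p→/
= [da/]
>>> relocate s→/da d→/zu
= ok
>>> erase p→/zu
= ok


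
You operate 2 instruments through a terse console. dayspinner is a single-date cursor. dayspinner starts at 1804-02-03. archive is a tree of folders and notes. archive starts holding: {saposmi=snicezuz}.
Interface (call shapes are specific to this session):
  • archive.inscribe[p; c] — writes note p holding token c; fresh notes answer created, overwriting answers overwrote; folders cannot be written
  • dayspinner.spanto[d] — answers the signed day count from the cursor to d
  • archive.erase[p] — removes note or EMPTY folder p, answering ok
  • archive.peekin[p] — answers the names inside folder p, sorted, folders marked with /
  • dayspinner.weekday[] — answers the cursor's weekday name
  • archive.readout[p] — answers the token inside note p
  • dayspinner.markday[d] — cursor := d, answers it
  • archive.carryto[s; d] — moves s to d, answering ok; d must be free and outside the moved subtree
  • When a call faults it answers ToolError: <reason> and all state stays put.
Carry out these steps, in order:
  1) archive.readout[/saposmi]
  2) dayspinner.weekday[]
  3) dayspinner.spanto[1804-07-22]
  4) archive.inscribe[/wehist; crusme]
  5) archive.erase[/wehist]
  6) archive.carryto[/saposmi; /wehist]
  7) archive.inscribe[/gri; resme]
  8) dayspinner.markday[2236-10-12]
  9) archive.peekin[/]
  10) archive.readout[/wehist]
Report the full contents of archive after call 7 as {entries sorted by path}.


Answer: {gri=resme, wehist=snicezuz}

Derivation:
> readout p='/saposmi'
  snicezuz
> weekday
  Friday
> spanto d='1804-07-22'
  170
> inscribe p='/wehist' c='crusme'
  created
> erase p='/wehist'
  ok
> carryto s='/saposmi' d='/wehist'
  ok
> inscribe p='/gri' c='resme'
  created
> markday d='2236-10-12'
  2236-10-12
> peekin p='/'
  [gri, wehist]
> readout p='/wehist'
  snicezuz


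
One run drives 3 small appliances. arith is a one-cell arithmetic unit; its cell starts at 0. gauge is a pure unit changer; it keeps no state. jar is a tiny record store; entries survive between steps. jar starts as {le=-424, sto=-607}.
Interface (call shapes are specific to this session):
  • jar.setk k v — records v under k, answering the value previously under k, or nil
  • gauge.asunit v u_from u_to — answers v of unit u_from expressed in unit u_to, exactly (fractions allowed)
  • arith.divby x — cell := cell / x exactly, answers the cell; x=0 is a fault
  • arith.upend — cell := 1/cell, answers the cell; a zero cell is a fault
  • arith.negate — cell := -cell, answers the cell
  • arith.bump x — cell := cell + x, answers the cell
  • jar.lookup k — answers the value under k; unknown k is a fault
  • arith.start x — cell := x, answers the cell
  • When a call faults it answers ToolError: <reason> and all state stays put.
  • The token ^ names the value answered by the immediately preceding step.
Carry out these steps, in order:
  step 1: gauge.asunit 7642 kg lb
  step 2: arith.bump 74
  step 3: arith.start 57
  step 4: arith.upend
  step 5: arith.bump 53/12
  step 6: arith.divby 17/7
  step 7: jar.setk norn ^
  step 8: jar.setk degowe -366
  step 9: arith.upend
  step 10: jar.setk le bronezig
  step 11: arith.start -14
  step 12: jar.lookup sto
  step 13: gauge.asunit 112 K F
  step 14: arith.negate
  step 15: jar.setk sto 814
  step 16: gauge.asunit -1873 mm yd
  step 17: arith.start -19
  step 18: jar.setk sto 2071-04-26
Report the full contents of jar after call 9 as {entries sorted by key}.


Answer: {degowe=-366, le=-424, norn=2359/1292, sto=-607}

Derivation:
>> gauge.asunit(v→7642, u_from→kg, u_to→lb)
<< 764200000000/45359237
>> arith.bump(x→74)
<< 74
>> arith.start(x→57)
<< 57
>> arith.upend()
<< 1/57
>> arith.bump(x→53/12)
<< 337/76
>> arith.divby(x→17/7)
<< 2359/1292
>> jar.setk(k→norn, v→^)
<< nil
>> jar.setk(k→degowe, v→-366)
<< nil
>> arith.upend()
<< 1292/2359
>> jar.setk(k→le, v→bronezig)
<< -424
>> arith.start(x→-14)
<< -14
>> jar.lookup(k→sto)
<< -607
>> gauge.asunit(v→112, u_from→K, u_to→F)
<< -25807/100
>> arith.negate()
<< 14
>> jar.setk(k→sto, v→814)
<< -607
>> gauge.asunit(v→-1873, u_from→mm, u_to→yd)
<< -9365/4572
>> arith.start(x→-19)
<< -19
>> jar.setk(k→sto, v→2071-04-26)
<< 814


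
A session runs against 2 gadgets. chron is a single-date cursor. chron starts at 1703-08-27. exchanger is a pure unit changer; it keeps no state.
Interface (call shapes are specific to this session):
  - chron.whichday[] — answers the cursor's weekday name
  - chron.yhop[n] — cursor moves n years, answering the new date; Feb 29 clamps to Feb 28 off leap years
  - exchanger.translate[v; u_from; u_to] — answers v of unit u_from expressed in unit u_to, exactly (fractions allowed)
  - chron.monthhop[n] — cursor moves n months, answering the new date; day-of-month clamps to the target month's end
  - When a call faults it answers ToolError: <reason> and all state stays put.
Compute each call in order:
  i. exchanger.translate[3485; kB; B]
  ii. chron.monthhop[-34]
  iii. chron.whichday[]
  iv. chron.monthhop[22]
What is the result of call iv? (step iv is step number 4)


-> translate(v: 3485, u_from: kB, u_to: B)
<- 3485000
-> monthhop(n: -34)
<- 1700-10-27
-> whichday()
<- Wednesday
-> monthhop(n: 22)
<- 1702-08-27

Answer: 1702-08-27


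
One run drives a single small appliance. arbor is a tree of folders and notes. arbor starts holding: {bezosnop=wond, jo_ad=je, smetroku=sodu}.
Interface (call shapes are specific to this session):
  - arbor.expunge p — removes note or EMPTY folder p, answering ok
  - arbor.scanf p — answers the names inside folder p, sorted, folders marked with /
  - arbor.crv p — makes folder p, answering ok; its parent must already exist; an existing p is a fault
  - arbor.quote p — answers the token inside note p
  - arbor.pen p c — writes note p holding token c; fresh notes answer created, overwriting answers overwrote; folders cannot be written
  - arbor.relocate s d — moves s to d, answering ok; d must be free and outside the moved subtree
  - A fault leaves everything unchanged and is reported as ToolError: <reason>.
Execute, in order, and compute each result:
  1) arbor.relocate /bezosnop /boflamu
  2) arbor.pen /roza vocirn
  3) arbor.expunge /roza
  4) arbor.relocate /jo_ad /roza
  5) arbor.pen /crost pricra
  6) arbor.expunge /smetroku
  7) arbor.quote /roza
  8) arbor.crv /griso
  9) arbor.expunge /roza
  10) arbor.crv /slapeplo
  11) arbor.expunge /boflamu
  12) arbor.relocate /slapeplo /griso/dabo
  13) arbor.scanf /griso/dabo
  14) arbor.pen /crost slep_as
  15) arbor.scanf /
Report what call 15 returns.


Answer: [crost, griso/]

Derivation:
==> arbor.relocate(s: /bezosnop, d: /boflamu)
<== ok
==> arbor.pen(p: /roza, c: vocirn)
<== created
==> arbor.expunge(p: /roza)
<== ok
==> arbor.relocate(s: /jo_ad, d: /roza)
<== ok
==> arbor.pen(p: /crost, c: pricra)
<== created
==> arbor.expunge(p: /smetroku)
<== ok
==> arbor.quote(p: /roza)
<== je
==> arbor.crv(p: /griso)
<== ok
==> arbor.expunge(p: /roza)
<== ok
==> arbor.crv(p: /slapeplo)
<== ok
==> arbor.expunge(p: /boflamu)
<== ok
==> arbor.relocate(s: /slapeplo, d: /griso/dabo)
<== ok
==> arbor.scanf(p: /griso/dabo)
<== []
==> arbor.pen(p: /crost, c: slep_as)
<== overwrote
==> arbor.scanf(p: /)
<== [crost, griso/]


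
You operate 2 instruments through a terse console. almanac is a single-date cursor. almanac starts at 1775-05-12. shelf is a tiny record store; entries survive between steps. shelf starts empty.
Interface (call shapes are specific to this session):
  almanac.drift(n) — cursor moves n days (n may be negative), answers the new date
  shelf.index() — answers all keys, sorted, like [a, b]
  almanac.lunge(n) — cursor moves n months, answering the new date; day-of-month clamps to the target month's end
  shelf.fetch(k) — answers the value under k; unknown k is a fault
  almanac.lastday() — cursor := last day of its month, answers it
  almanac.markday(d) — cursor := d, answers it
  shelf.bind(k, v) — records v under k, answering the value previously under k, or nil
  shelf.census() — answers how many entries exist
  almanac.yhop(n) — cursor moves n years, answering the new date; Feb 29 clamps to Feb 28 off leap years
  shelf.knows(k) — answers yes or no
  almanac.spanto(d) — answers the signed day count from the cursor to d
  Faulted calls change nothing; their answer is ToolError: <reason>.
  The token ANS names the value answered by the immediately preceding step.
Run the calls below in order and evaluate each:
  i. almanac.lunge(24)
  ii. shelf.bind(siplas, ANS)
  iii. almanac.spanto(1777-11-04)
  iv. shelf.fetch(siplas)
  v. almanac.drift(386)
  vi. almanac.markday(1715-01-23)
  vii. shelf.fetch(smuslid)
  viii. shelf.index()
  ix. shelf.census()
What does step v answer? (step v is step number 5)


Answer: 1778-06-02

Derivation:
>>> almanac.lunge 24
= 1777-05-12
>>> shelf.bind siplas ANS
= nil
>>> almanac.spanto 1777-11-04
= 176
>>> shelf.fetch siplas
= 1777-05-12
>>> almanac.drift 386
= 1778-06-02
>>> almanac.markday 1715-01-23
= 1715-01-23
>>> shelf.fetch smuslid
= ToolError: no such key smuslid
>>> shelf.index
= [siplas]
>>> shelf.census
= 1


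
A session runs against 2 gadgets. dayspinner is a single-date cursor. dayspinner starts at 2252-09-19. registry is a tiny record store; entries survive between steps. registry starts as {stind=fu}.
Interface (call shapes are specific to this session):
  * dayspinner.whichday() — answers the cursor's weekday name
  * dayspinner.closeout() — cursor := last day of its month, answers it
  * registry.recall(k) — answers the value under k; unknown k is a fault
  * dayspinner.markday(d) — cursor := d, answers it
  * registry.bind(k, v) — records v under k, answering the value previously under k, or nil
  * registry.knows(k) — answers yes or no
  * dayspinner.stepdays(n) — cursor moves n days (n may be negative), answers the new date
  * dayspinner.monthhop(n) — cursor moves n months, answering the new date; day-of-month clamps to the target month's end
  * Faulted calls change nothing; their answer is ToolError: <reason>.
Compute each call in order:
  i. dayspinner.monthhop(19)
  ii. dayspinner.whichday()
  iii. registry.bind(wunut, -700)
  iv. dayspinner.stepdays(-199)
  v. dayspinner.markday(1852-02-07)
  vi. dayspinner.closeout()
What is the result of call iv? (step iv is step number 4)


Answer: 2253-10-02

Derivation:
;; 1. monthhop(n: 19) ~> 2254-04-19
;; 2. whichday() ~> Wednesday
;; 3. bind(k: wunut, v: -700) ~> nil
;; 4. stepdays(n: -199) ~> 2253-10-02
;; 5. markday(d: 1852-02-07) ~> 1852-02-07
;; 6. closeout() ~> 1852-02-29


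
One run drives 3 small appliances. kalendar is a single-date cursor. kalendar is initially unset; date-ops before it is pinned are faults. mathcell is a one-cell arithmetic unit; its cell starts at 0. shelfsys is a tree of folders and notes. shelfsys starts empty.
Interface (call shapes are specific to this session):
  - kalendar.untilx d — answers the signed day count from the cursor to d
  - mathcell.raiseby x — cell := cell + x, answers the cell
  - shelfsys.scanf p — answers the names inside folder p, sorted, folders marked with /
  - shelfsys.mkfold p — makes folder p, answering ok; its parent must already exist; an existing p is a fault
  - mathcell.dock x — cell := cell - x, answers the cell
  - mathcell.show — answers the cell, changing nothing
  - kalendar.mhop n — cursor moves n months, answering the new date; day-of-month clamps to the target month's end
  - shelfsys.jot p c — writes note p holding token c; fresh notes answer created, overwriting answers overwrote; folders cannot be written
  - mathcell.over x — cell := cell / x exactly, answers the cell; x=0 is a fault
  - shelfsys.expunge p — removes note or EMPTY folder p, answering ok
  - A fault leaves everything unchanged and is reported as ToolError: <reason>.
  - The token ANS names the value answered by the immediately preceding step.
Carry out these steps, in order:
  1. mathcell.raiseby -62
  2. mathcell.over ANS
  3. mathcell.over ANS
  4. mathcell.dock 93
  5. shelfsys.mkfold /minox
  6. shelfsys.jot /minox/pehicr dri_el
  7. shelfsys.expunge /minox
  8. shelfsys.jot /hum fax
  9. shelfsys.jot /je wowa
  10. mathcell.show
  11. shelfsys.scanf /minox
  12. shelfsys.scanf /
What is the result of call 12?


# raiseby(x=-62) == -62
# over(x=ANS) == 1
# over(x=ANS) == 1
# dock(x=93) == -92
# mkfold(p=/minox) == ok
# jot(p=/minox/pehicr, c=dri_el) == created
# expunge(p=/minox) == ToolError: not empty
# jot(p=/hum, c=fax) == created
# jot(p=/je, c=wowa) == created
# show() == -92
# scanf(p=/minox) == [pehicr]
# scanf(p=/) == [hum, je, minox/]

Answer: [hum, je, minox/]


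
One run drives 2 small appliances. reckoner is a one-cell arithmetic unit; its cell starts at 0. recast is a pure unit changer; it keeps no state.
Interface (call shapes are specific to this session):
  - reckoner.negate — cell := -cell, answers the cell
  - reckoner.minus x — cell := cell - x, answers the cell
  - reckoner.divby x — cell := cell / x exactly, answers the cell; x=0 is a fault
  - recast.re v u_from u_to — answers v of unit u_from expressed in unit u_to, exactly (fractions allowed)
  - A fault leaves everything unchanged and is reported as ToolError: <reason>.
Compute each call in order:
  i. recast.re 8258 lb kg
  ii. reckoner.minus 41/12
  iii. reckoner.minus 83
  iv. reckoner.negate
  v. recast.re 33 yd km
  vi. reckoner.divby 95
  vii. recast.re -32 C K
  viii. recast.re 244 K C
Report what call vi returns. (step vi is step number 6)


Answer: 1037/1140

Derivation:
! re(v→8258, u_from→lb, u_to→kg) ~> 187288289573/50000000
! minus(x→41/12) ~> -41/12
! minus(x→83) ~> -1037/12
! negate() ~> 1037/12
! re(v→33, u_from→yd, u_to→km) ~> 37719/1250000
! divby(x→95) ~> 1037/1140
! re(v→-32, u_from→C, u_to→K) ~> 4823/20
! re(v→244, u_from→K, u_to→C) ~> -583/20


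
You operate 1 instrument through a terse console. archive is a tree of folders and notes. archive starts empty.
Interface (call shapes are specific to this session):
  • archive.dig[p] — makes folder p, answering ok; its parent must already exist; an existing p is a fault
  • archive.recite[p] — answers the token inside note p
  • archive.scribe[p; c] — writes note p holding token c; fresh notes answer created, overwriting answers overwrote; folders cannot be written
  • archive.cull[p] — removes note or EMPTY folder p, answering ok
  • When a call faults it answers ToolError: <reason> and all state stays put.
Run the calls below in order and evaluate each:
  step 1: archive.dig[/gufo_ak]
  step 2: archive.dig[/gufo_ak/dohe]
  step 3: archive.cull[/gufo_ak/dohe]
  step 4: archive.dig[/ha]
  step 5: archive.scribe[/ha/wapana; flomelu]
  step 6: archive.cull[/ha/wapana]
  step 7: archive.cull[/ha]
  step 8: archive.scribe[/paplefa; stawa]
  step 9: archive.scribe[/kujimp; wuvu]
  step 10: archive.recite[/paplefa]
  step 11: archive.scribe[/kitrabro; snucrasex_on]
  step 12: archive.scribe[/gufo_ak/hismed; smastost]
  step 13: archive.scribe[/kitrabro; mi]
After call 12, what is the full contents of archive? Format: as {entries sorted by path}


Answer: {gufo_ak/, gufo_ak/hismed=smastost, kitrabro=snucrasex_on, kujimp=wuvu, paplefa=stawa}

Derivation:
>> archive.dig(p='/gufo_ak')
<< ok
>> archive.dig(p='/gufo_ak/dohe')
<< ok
>> archive.cull(p='/gufo_ak/dohe')
<< ok
>> archive.dig(p='/ha')
<< ok
>> archive.scribe(p='/ha/wapana', c='flomelu')
<< created
>> archive.cull(p='/ha/wapana')
<< ok
>> archive.cull(p='/ha')
<< ok
>> archive.scribe(p='/paplefa', c='stawa')
<< created
>> archive.scribe(p='/kujimp', c='wuvu')
<< created
>> archive.recite(p='/paplefa')
<< stawa
>> archive.scribe(p='/kitrabro', c='snucrasex_on')
<< created
>> archive.scribe(p='/gufo_ak/hismed', c='smastost')
<< created
>> archive.scribe(p='/kitrabro', c='mi')
<< overwrote


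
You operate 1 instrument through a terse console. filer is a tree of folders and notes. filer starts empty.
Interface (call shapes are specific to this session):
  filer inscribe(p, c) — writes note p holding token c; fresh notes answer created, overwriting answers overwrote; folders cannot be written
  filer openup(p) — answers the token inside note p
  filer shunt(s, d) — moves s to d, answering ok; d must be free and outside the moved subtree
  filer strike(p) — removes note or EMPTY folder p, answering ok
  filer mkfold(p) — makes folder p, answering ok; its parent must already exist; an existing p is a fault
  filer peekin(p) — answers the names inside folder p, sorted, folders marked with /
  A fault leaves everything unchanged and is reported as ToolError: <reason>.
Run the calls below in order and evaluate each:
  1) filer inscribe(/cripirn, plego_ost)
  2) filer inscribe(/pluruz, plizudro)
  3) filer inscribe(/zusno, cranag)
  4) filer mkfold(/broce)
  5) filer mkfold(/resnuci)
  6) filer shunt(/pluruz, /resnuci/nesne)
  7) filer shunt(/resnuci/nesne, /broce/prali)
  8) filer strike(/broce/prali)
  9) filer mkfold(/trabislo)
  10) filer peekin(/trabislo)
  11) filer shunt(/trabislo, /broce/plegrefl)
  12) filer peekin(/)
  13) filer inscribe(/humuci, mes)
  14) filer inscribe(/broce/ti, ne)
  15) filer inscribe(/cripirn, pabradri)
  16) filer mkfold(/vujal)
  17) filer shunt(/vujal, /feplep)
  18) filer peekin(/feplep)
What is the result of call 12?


Answer: [broce/, cripirn, resnuci/, zusno]

Derivation:
-> filer inscribe(p=/cripirn, c=plego_ost)
<- created
-> filer inscribe(p=/pluruz, c=plizudro)
<- created
-> filer inscribe(p=/zusno, c=cranag)
<- created
-> filer mkfold(p=/broce)
<- ok
-> filer mkfold(p=/resnuci)
<- ok
-> filer shunt(s=/pluruz, d=/resnuci/nesne)
<- ok
-> filer shunt(s=/resnuci/nesne, d=/broce/prali)
<- ok
-> filer strike(p=/broce/prali)
<- ok
-> filer mkfold(p=/trabislo)
<- ok
-> filer peekin(p=/trabislo)
<- []
-> filer shunt(s=/trabislo, d=/broce/plegrefl)
<- ok
-> filer peekin(p=/)
<- [broce/, cripirn, resnuci/, zusno]
-> filer inscribe(p=/humuci, c=mes)
<- created
-> filer inscribe(p=/broce/ti, c=ne)
<- created
-> filer inscribe(p=/cripirn, c=pabradri)
<- overwrote
-> filer mkfold(p=/vujal)
<- ok
-> filer shunt(s=/vujal, d=/feplep)
<- ok
-> filer peekin(p=/feplep)
<- []


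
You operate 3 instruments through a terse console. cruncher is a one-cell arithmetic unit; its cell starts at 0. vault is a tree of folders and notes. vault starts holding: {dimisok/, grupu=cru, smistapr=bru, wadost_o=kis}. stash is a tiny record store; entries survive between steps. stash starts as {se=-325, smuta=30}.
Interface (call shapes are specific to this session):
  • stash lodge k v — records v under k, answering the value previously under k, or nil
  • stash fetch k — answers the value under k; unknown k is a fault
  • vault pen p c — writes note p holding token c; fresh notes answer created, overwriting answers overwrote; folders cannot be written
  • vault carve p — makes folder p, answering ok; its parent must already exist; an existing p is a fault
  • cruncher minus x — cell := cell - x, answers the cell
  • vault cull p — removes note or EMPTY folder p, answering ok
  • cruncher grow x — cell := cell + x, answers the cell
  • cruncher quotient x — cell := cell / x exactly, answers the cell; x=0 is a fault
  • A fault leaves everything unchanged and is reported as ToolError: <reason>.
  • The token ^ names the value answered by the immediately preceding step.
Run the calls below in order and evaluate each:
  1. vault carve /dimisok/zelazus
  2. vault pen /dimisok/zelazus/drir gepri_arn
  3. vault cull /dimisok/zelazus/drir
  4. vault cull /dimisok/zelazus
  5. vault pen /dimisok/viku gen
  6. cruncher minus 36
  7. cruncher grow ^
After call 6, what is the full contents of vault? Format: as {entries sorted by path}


Answer: {dimisok/, dimisok/viku=gen, grupu=cru, smistapr=bru, wadost_o=kis}

Derivation:
Next I call vault carve on p='/dimisok/zelazus', which returns ok.
I invoke vault pen on p='/dimisok/zelazus/drir', c='gepri_arn', yielding created.
I try vault cull on p='/dimisok/zelazus/drir', yielding ok.
Now I run vault cull on p='/dimisok/zelazus', giving ok.
I try vault pen on p='/dimisok/viku', c='gen', and see created.
Then cruncher minus on x='36', giving -36.
Using cruncher grow on x='^', and observe -72.


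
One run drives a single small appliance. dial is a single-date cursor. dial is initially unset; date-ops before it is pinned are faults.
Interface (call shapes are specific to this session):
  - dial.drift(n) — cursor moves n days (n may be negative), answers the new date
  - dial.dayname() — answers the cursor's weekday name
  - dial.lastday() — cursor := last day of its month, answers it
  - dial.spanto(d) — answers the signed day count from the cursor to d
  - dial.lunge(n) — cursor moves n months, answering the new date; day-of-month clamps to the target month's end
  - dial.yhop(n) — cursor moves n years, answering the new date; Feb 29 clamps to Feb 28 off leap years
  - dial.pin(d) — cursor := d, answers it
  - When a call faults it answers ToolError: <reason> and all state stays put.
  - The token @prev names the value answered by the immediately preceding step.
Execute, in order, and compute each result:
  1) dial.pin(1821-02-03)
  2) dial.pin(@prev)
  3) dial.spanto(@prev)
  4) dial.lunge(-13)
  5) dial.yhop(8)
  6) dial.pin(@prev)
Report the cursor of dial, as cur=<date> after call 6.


Answer: cur=1828-01-03

Derivation:
==> pin(d: 1821-02-03)
<== 1821-02-03
==> pin(d: @prev)
<== 1821-02-03
==> spanto(d: @prev)
<== 0
==> lunge(n: -13)
<== 1820-01-03
==> yhop(n: 8)
<== 1828-01-03
==> pin(d: @prev)
<== 1828-01-03


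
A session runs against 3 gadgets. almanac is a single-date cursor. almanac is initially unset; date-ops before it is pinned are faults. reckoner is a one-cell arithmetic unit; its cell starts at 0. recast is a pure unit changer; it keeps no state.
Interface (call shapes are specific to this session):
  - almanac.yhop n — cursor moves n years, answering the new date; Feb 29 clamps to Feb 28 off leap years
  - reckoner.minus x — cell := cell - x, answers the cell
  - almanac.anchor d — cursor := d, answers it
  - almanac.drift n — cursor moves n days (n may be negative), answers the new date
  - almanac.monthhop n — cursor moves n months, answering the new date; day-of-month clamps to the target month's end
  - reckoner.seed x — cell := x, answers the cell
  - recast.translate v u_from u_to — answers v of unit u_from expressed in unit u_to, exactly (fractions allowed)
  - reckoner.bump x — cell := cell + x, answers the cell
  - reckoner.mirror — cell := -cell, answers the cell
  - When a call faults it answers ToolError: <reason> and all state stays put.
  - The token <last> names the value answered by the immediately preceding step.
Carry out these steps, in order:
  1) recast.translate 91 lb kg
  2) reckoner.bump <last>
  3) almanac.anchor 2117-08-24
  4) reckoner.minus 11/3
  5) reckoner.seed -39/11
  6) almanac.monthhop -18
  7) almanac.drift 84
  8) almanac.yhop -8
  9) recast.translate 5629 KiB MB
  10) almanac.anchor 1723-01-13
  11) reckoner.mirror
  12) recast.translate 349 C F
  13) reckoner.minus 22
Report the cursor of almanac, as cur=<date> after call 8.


Answer: cur=2108-05-18

Derivation:
! 1. recast.translate(v: 91, u_from: lb, u_to: kg) ~> 4127690567/100000000
! 2. reckoner.bump(x: <last>) ~> 4127690567/100000000
! 3. almanac.anchor(d: 2117-08-24) ~> 2117-08-24
! 4. reckoner.minus(x: 11/3) ~> 11283071701/300000000
! 5. reckoner.seed(x: -39/11) ~> -39/11
! 6. almanac.monthhop(n: -18) ~> 2116-02-24
! 7. almanac.drift(n: 84) ~> 2116-05-18
! 8. almanac.yhop(n: -8) ~> 2108-05-18
! 9. recast.translate(v: 5629, u_from: KiB, u_to: MB) ~> 90064/15625
! 10. almanac.anchor(d: 1723-01-13) ~> 1723-01-13
! 11. reckoner.mirror() ~> 39/11
! 12. recast.translate(v: 349, u_from: C, u_to: F) ~> 3301/5
! 13. reckoner.minus(x: 22) ~> -203/11


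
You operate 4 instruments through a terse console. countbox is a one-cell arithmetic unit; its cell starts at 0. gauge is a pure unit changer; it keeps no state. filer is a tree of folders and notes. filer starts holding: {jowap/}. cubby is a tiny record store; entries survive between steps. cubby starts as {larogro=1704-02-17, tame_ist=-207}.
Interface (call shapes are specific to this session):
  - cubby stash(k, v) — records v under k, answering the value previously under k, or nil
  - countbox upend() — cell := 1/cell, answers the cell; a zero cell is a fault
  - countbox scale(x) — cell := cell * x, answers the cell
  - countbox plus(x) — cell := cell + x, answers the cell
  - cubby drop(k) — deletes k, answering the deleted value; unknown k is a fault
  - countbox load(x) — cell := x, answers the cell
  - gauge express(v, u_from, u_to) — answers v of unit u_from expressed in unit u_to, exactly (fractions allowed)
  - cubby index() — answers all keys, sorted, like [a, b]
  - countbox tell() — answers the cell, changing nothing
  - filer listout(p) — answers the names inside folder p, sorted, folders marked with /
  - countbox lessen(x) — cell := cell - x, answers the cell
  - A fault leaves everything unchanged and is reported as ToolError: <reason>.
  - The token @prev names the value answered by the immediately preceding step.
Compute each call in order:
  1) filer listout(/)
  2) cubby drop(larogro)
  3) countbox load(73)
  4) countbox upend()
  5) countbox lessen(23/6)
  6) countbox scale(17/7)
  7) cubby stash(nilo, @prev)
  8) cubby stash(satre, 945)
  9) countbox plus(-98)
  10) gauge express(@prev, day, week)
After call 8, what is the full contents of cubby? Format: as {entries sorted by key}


Answer: {nilo=-4063/438, satre=945, tame_ist=-207}

Derivation:
→ filer listout(p=/)
← [jowap/]
→ cubby drop(k=larogro)
← 1704-02-17
→ countbox load(x=73)
← 73
→ countbox upend()
← 1/73
→ countbox lessen(x=23/6)
← -1673/438
→ countbox scale(x=17/7)
← -4063/438
→ cubby stash(k=nilo, v=@prev)
← nil
→ cubby stash(k=satre, v=945)
← nil
→ countbox plus(x=-98)
← -46987/438
→ gauge express(v=@prev, u_from=day, u_to=week)
← -46987/3066


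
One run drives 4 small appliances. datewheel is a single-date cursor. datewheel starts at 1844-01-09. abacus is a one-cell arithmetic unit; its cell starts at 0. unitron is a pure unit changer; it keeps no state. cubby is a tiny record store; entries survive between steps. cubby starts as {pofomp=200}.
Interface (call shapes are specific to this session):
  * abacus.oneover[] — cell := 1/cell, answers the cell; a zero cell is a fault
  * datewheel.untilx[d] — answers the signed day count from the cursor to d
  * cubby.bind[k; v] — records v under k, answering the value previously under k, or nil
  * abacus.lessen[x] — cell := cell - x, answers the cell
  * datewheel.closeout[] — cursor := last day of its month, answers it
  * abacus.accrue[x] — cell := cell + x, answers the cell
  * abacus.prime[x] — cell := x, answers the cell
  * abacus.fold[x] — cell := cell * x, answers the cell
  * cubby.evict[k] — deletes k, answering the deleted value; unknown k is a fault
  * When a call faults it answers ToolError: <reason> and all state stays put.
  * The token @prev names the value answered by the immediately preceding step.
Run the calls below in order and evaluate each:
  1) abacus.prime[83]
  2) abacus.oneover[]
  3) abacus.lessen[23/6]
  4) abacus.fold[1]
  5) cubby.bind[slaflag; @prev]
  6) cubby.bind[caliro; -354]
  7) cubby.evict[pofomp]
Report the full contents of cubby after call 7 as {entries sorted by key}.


-> abacus.prime(x=83)
<- 83
-> abacus.oneover()
<- 1/83
-> abacus.lessen(x=23/6)
<- -1903/498
-> abacus.fold(x=1)
<- -1903/498
-> cubby.bind(k=slaflag, v=@prev)
<- nil
-> cubby.bind(k=caliro, v=-354)
<- nil
-> cubby.evict(k=pofomp)
<- 200

Answer: {caliro=-354, slaflag=-1903/498}


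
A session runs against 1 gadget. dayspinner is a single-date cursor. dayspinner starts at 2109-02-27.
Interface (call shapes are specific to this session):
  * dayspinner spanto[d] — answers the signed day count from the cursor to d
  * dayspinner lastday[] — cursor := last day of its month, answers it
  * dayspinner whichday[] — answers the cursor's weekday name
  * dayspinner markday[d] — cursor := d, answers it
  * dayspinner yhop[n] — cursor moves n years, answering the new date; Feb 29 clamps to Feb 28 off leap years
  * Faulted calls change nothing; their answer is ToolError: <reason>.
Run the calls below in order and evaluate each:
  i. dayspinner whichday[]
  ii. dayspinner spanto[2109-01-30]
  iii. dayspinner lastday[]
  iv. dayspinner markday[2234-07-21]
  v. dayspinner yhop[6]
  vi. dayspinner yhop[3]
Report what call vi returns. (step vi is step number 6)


;; dayspinner whichday() == Wednesday
;; dayspinner spanto(d→2109-01-30) == -28
;; dayspinner lastday() == 2109-02-28
;; dayspinner markday(d→2234-07-21) == 2234-07-21
;; dayspinner yhop(n→6) == 2240-07-21
;; dayspinner yhop(n→3) == 2243-07-21

Answer: 2243-07-21


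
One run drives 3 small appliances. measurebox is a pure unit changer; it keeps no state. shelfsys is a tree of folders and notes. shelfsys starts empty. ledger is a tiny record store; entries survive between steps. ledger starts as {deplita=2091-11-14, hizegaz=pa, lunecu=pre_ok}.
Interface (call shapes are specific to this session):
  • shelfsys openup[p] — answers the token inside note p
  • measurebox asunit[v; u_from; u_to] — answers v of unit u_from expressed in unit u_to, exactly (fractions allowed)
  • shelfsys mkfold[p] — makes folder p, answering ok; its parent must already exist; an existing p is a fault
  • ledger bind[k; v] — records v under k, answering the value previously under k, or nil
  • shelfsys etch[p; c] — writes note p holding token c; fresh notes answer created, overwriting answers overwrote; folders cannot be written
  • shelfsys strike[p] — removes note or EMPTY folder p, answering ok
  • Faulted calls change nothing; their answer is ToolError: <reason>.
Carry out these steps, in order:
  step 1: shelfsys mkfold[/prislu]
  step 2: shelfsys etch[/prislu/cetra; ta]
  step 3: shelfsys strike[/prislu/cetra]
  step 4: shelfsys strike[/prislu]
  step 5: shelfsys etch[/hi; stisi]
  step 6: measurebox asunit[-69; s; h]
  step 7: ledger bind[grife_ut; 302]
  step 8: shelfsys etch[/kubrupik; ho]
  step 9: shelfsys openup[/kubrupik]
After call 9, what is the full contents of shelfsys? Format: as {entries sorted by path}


Answer: {hi=stisi, kubrupik=ho}

Derivation:
Do: shelfsys mkfold[p=/prislu]
See: ok
Do: shelfsys etch[p=/prislu/cetra; c=ta]
See: created
Do: shelfsys strike[p=/prislu/cetra]
See: ok
Do: shelfsys strike[p=/prislu]
See: ok
Do: shelfsys etch[p=/hi; c=stisi]
See: created
Do: measurebox asunit[v=-69; u_from=s; u_to=h]
See: -23/1200
Do: ledger bind[k=grife_ut; v=302]
See: nil
Do: shelfsys etch[p=/kubrupik; c=ho]
See: created
Do: shelfsys openup[p=/kubrupik]
See: ho


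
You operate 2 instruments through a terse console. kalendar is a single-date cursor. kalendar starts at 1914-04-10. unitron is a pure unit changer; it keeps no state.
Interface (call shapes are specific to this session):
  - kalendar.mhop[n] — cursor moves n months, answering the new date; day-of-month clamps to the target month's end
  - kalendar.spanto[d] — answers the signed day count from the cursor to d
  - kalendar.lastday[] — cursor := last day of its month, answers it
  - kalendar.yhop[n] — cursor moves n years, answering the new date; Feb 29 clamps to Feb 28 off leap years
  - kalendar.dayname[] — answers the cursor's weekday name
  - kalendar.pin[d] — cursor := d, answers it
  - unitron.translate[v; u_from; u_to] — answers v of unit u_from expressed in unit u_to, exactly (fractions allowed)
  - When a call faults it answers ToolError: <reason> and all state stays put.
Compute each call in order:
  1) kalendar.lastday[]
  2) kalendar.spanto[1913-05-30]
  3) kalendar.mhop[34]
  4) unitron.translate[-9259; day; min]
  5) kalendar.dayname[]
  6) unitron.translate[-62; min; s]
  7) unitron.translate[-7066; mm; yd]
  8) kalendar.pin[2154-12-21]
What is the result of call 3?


Answer: 1917-02-28

Derivation:
·→ lastday()
·← 1914-04-30
·→ spanto(1913-05-30)
·← -335
·→ mhop(34)
·← 1917-02-28
·→ translate(-9259, day, min)
·← -13332960
·→ dayname()
·← Wednesday
·→ translate(-62, min, s)
·← -3720
·→ translate(-7066, mm, yd)
·← -17665/2286
·→ pin(2154-12-21)
·← 2154-12-21


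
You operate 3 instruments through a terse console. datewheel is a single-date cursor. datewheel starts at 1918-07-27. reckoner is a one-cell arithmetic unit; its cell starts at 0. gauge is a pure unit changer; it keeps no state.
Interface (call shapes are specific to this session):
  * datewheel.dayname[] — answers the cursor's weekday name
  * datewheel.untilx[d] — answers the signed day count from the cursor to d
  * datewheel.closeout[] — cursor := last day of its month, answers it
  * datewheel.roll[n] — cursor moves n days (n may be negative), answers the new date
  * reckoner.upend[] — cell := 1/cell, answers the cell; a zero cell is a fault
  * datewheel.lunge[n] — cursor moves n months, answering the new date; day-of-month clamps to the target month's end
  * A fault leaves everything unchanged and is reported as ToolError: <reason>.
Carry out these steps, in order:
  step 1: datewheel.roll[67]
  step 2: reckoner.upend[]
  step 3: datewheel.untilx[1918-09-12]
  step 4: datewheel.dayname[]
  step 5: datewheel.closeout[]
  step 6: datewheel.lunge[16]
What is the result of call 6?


[in] roll n→67
= 1918-10-02
[in] upend
= ToolError: reciprocal of zero
[in] untilx d→1918-09-12
= -20
[in] dayname
= Wednesday
[in] closeout
= 1918-10-31
[in] lunge n→16
= 1920-02-29

Answer: 1920-02-29


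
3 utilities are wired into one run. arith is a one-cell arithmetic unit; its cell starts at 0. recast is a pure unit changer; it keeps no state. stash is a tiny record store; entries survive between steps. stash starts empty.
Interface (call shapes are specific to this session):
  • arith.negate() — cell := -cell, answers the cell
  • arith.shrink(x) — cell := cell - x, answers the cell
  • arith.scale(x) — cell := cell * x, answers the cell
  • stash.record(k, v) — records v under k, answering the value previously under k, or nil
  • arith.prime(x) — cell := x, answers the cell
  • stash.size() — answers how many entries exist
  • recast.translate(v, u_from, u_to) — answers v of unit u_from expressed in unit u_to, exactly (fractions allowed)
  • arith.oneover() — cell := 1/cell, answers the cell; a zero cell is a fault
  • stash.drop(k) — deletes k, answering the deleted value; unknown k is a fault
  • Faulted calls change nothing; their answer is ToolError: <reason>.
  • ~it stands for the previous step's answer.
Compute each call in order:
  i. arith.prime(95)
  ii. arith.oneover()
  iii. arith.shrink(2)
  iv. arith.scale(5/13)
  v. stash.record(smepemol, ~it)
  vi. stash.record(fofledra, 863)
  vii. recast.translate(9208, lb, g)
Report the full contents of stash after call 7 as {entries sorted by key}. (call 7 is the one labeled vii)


Answer: {fofledra=863, smepemol=-189/247}

Derivation:
>> arith.prime(x=95)
<< 95
>> arith.oneover()
<< 1/95
>> arith.shrink(x=2)
<< -189/95
>> arith.scale(x=5/13)
<< -189/247
>> stash.record(k=smepemol, v=~it)
<< nil
>> stash.record(k=fofledra, v=863)
<< nil
>> recast.translate(v=9208, u_from=lb, u_to=g)
<< 52208481787/12500


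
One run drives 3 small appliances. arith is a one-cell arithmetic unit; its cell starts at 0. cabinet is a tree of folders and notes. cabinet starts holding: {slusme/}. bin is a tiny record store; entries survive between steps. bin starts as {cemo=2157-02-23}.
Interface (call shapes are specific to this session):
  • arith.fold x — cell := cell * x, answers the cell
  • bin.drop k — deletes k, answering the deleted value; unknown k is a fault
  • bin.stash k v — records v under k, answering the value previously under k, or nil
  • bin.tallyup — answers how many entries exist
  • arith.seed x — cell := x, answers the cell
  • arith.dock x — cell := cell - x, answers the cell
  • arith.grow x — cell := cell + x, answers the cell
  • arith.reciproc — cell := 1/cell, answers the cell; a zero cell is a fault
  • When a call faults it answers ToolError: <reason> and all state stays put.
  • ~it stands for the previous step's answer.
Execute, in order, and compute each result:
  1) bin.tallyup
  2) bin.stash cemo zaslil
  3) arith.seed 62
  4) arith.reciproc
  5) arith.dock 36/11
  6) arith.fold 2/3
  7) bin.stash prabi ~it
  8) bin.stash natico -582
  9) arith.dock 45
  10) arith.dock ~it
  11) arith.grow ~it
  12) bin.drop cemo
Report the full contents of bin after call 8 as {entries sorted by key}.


Next I call bin.tallyup(), yielding 1.
Next I call bin.stash(k: cemo, v: zaslil), and observe 2157-02-23.
I try arith.seed(x: 62), → 62.
Using arith.reciproc(), and see 1/62.
I invoke arith.dock(x: 36/11), and observe -2221/682.
I use arith.fold(x: 2/3), which returns -2221/1023.
Next I call bin.stash(k: prabi, v: ~it), → nil.
I call bin.stash(k: natico, v: -582), giving nil.
I invoke arith.dock(x: 45), which returns -48256/1023.
Then arith.dock(x: ~it): 0.
Next I call arith.grow(x: ~it), and observe 0.
I try bin.drop(k: cemo), which returns zaslil.

Answer: {cemo=zaslil, natico=-582, prabi=-2221/1023}


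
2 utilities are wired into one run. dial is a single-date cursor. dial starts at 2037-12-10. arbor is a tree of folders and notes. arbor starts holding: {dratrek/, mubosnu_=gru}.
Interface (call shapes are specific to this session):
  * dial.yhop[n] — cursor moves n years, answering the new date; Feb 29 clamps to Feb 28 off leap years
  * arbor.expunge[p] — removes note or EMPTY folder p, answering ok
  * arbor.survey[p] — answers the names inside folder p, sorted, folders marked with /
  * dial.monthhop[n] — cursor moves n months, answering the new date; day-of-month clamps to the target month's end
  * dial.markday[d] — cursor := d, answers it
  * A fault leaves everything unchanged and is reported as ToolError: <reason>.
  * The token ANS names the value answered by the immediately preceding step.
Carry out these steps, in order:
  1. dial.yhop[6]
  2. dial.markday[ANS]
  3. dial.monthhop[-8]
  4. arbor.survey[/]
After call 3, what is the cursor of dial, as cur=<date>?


Answer: cur=2043-04-10

Derivation:
% 1. yhop(n→6) => 2043-12-10
% 2. markday(d→ANS) => 2043-12-10
% 3. monthhop(n→-8) => 2043-04-10
% 4. survey(p→/) => [dratrek/, mubosnu_]
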